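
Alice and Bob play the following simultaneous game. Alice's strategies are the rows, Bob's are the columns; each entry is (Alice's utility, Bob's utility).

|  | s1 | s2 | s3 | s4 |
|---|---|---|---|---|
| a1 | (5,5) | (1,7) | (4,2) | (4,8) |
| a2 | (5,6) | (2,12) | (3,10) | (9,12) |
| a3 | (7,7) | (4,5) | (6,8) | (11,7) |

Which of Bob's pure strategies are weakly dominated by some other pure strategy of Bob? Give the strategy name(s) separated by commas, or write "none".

s1 is weakly dominated by s4 (a1: 8>5, a2: 12>6, a3: 7=7).
s2 is weakly dominated by s4 (a1: 8>7, a2: 12=12, a3: 7>5).
s3 is not dominated — it holds its own against s1 at a2 (10>6); s2 at a3 (8>5); s4 at a3 (8>7).
s4: no other strategy beats it everywhere (s1 at a1 (8>5); s2 at a1 (8>7); s3 at a1 (8>2)).

s1, s2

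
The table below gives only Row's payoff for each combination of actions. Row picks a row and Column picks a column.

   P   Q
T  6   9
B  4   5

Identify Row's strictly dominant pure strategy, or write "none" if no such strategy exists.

T

T vs B: P: 6>4, Q: 9>5.
T strictly beats every other strategy against every opponent action, so it is strictly dominant.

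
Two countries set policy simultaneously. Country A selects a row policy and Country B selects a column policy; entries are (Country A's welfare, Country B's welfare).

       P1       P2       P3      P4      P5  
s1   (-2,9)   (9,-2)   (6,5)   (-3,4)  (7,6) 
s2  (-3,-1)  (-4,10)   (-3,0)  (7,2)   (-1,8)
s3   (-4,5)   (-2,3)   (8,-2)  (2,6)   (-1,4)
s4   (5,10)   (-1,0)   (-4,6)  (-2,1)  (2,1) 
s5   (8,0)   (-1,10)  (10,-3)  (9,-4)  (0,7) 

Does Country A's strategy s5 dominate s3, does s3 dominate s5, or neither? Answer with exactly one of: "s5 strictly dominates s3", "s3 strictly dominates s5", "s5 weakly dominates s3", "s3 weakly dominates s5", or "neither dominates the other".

s5 strictly dominates s3

Compare s5 to s3 across each opponent action: P1: 8>-4, P2: -1>-2, P3: 10>8, P4: 9>2, P5: 0>-1.
Every comparison favours s5, so s5 strictly dominates s3.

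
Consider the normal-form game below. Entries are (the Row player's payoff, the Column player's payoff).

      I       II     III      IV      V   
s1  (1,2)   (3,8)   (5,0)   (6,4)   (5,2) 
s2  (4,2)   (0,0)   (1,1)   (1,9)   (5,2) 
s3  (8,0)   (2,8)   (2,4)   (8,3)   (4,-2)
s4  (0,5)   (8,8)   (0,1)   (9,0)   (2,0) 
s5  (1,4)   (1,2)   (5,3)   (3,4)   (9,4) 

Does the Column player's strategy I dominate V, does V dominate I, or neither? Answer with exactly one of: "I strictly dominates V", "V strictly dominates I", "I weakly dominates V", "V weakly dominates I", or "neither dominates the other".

I weakly dominates V

I's payoffs vs V's, by the Row player's action — s1: 2=2, s2: 2=2, s3: 0>-2, s4: 5>0, s5: 4=4.
I is at least as good everywhere and strictly better somewhere (tied only at s1, s2, s5), so I weakly but not strictly dominates V.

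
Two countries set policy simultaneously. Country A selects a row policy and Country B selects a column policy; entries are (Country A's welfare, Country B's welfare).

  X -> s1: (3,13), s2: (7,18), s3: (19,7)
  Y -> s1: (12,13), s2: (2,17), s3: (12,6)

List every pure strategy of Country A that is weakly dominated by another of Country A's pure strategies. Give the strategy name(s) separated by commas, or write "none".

none

X: no other strategy beats it everywhere (Y at s2 (7>2)).
Y: no other strategy beats it everywhere (X at s1 (12>3)).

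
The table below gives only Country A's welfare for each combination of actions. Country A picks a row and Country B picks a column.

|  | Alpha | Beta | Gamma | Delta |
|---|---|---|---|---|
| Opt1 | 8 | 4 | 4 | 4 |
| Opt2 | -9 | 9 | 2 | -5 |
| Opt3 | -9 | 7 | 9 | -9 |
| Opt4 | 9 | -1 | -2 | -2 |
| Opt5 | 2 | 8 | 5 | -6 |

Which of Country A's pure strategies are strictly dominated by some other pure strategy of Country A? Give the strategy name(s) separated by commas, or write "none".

Opt1: no other strategy beats it everywhere (Opt2 at Alpha (8>-9); Opt3 at Alpha (8>-9); Opt4 at Beta (4>-1); Opt5 at Alpha (8>2)).
Nothing dominates Opt2: Opt1 at Beta (9>4); Opt3 at Alpha (-9=-9); Opt4 at Beta (9>-1); Opt5 at Beta (9>8).
Opt3 is not dominated — it holds its own against Opt1 at Beta (7>4); Opt2 at Alpha (-9=-9); Opt4 at Beta (7>-1); Opt5 at Gamma (9>5).
Nothing dominates Opt4: Opt1 at Alpha (9>8); Opt2 at Alpha (9>-9); Opt3 at Alpha (9>-9); Opt5 at Alpha (9>2).
Opt5: no other strategy beats it everywhere (Opt1 at Beta (8>4); Opt2 at Alpha (2>-9); Opt3 at Alpha (2>-9); Opt4 at Beta (8>-1)).

none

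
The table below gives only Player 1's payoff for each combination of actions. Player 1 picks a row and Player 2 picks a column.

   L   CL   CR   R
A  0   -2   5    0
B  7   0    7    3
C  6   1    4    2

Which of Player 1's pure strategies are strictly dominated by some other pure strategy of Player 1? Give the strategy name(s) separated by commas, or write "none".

A: dominated, since B does at least as well everywhere (L: 7>0, CL: 0>-2, CR: 7>5, R: 3>0).
B: no other strategy beats it everywhere (A at L (7>0); C at L (7>6)).
C is not dominated — it holds its own against A at L (6>0); B at CL (1>0).

A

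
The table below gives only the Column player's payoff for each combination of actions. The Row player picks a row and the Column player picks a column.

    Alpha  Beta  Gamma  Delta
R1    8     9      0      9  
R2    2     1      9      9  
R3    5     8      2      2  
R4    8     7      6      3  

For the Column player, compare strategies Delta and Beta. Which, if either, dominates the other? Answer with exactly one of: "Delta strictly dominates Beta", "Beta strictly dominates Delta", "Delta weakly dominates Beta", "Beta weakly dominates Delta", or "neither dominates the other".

Delta's payoffs vs Beta's, by the Row player's action — R1: 9=9, R2: 9>1, R3: 2<8, R4: 3<7.
Delta does better at R2 but worse at R3, R4; neither strategy dominates the other.

neither dominates the other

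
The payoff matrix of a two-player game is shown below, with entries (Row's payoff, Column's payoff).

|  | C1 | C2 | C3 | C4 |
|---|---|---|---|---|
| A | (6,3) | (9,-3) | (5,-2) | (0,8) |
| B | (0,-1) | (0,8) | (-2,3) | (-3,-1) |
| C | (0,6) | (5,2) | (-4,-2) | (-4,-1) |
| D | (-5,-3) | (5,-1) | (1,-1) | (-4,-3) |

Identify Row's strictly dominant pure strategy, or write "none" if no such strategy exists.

A vs B: C1: 6>0, C2: 9>0, C3: 5>-2, C4: 0>-3.
A vs C: C1: 6>0, C2: 9>5, C3: 5>-4, C4: 0>-4.
A vs D: C1: 6>-5, C2: 9>5, C3: 5>1, C4: 0>-4.
A strictly beats every other strategy against every opponent action, so it is strictly dominant.

A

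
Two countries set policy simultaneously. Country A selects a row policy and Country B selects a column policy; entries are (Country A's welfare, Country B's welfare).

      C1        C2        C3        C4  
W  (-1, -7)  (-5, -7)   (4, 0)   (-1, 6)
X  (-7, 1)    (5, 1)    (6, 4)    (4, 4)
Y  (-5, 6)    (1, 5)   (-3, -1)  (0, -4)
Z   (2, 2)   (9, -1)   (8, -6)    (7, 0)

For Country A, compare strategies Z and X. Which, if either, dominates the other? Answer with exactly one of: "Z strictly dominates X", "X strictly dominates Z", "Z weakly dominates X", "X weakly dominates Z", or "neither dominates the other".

Z's payoffs vs X's, by Country B's action — C1: 2>-7, C2: 9>5, C3: 8>6, C4: 7>4.
Every comparison favours Z, so Z strictly dominates X.

Z strictly dominates X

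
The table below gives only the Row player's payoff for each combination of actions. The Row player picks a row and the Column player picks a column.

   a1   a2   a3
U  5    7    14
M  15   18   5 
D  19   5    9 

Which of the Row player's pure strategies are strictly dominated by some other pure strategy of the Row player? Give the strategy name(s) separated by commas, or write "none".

none

U: no other strategy beats it everywhere (M at a3 (14>5); D at a2 (7>5)).
M is not dominated — it holds its own against U at a1 (15>5); D at a2 (18>5).
D is not dominated — it holds its own against U at a1 (19>5); M at a1 (19>15).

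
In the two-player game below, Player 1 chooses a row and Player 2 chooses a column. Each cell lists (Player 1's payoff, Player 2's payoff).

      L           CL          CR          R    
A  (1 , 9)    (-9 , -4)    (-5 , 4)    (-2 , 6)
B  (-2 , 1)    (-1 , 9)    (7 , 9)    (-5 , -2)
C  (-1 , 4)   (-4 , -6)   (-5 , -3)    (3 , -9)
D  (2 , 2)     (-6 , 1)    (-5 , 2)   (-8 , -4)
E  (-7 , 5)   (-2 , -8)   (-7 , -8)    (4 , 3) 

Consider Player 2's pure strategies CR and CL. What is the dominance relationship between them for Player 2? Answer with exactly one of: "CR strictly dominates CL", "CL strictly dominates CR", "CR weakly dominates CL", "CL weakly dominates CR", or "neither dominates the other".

Compare CR to CL across every action of Player 1: A: 4>-4, B: 9=9, C: -3>-6, D: 2>1, E: -8=-8.
CR is at least as good everywhere and strictly better somewhere (tied only at B, E), so CR weakly but not strictly dominates CL.

CR weakly dominates CL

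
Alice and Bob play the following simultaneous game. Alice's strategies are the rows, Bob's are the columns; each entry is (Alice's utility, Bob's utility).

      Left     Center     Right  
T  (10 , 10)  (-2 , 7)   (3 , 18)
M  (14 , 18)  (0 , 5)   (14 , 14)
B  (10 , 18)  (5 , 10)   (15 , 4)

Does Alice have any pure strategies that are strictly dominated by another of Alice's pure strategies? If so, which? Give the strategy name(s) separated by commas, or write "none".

T is strictly dominated by M (Left: 14>10, Center: 0>-2, Right: 14>3).
M is not dominated — it holds its own against T at Left (14>10); B at Left (14>10).
Nothing dominates B: T at Left (10=10); M at Center (5>0).

T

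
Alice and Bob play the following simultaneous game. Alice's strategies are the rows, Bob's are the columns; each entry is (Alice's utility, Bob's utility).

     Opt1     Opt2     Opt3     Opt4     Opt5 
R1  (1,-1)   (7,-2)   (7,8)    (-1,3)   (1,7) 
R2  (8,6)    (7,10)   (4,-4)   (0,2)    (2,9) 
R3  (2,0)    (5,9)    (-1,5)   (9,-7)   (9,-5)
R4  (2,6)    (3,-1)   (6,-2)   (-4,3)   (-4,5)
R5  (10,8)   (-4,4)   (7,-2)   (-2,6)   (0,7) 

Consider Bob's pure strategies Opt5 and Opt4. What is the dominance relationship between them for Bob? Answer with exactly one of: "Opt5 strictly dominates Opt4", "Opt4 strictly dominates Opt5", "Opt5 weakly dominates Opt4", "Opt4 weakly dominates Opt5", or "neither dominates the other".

Compare Opt5 to Opt4 across every action of Alice: R1: 7>3, R2: 9>2, R3: -5>-7, R4: 5>3, R5: 7>6.
Every comparison favours Opt5, so Opt5 strictly dominates Opt4.

Opt5 strictly dominates Opt4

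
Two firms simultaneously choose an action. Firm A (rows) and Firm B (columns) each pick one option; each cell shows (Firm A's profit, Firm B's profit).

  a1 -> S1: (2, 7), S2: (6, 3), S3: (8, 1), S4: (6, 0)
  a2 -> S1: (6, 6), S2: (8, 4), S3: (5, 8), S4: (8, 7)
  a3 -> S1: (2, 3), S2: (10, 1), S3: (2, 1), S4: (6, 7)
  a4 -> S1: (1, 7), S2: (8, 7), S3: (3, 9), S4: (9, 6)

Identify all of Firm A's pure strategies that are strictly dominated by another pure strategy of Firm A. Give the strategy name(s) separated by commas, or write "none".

a1 is not dominated — it holds its own against a2 at S3 (8>5); a3 at S1 (2=2); a4 at S1 (2>1).
a2: no other strategy beats it everywhere (a1 at S1 (6>2); a3 at S1 (6>2); a4 at S1 (6>1)).
a3 is not dominated — it holds its own against a1 at S1 (2=2); a2 at S2 (10>8); a4 at S1 (2>1).
Nothing dominates a4: a1 at S2 (8>6); a2 at S2 (8=8); a3 at S3 (3>2).

none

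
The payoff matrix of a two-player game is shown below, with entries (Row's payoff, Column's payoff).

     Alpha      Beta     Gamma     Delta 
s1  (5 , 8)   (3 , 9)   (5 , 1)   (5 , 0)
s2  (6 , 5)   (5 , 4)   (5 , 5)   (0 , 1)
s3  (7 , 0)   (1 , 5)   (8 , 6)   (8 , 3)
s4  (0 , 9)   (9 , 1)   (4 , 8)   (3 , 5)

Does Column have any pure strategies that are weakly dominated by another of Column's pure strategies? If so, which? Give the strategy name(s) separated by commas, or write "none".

Delta

Nothing dominates Alpha: Beta at s2 (5>4); Gamma at s1 (8>1); Delta at s1 (8>0).
Beta: no other strategy beats it everywhere (Alpha at s1 (9>8); Gamma at s1 (9>1); Delta at s1 (9>0)).
Gamma: no other strategy beats it everywhere (Alpha at s3 (6>0); Beta at s2 (5>4); Delta at s1 (1>0)).
Delta is weakly dominated by Gamma (s1: 1>0, s2: 5>1, s3: 6>3, s4: 8>5).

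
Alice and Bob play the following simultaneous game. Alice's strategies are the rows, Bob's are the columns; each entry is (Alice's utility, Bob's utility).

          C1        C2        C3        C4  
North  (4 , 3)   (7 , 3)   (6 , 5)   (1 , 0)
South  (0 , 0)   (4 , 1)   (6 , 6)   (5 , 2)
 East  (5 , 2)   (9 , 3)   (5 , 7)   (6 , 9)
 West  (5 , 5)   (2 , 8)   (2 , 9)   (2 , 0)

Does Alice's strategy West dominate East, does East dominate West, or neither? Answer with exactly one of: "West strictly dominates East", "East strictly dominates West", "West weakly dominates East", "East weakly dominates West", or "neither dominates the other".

West's payoffs vs East's, by Bob's action — C1: 5=5, C2: 2<9, C3: 2<5, C4: 2<6.
East is at least as good everywhere and strictly better somewhere (tied at C1), so East weakly dominates West.

East weakly dominates West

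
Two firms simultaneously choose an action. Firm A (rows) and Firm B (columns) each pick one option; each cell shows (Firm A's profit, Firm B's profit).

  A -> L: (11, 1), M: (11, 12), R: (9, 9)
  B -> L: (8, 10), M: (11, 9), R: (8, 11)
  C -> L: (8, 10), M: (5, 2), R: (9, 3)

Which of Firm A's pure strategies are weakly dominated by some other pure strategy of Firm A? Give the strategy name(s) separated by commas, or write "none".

B, C

A is not dominated — it holds its own against B at L (11>8); C at L (11>8).
B: dominated, since A does at least as well everywhere (L: 11>8, M: 11=11, R: 9>8).
A weakly dominates C — L: 11>8, M: 11>5, R: 9=9.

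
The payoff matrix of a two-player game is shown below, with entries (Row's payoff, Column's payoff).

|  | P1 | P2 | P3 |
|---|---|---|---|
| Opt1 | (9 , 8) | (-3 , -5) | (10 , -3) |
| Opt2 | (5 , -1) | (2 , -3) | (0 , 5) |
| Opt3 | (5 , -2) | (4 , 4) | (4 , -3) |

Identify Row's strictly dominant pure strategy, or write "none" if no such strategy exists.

none

Opt1 fails to dominate Opt2 at P2 (-3<2).
Opt2 fails to dominate Opt1 at P1 (5<9).
Opt3 fails to dominate Opt1 at P1 (5<9).
No single strategy dominates all the others.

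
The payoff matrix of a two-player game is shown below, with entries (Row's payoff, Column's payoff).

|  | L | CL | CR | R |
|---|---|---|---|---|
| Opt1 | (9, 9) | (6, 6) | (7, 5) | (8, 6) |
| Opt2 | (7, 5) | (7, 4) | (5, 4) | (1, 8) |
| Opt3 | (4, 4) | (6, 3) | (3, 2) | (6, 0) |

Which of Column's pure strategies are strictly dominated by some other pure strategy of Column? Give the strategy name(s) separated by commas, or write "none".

CL, CR

L: no other strategy beats it everywhere (CL at Opt1 (9>6); CR at Opt1 (9>5); R at Opt1 (9>6)).
L strictly dominates CL — Opt1: 9>6, Opt2: 5>4, Opt3: 4>3.
CR is strictly dominated by L (Opt1: 9>5, Opt2: 5>4, Opt3: 4>2).
R is not dominated — it holds its own against L at Opt2 (8>5); CL at Opt1 (6=6); CR at Opt1 (6>5).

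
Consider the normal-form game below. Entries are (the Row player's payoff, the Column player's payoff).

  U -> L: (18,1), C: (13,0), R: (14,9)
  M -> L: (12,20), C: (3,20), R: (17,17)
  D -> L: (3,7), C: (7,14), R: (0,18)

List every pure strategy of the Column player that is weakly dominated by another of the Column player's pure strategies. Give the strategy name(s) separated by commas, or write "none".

Nothing dominates L: C at U (1>0); R at M (20>17).
Nothing dominates C: L at D (14>7); R at M (20>17).
R is not dominated — it holds its own against L at U (9>1); C at U (9>0).

none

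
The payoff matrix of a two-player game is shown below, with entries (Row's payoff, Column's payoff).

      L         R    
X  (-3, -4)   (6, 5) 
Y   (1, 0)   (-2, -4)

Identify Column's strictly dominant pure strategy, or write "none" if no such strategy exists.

L fails to dominate R at X (-4<5).
R fails to dominate L at Y (-4<0).
No single strategy dominates all the others.

none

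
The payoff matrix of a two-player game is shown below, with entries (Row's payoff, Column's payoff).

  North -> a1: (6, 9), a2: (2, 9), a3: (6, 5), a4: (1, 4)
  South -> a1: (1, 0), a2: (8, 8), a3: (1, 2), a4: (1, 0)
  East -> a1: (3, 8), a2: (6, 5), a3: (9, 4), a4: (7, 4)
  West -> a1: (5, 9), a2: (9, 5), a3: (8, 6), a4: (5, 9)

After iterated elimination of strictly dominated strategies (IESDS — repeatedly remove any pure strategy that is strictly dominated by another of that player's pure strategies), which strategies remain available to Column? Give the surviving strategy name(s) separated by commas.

For Row, West strictly dominates South on the remaining columns (a1: 5>1, a2: 9>8, a3: 8>1, a4: 5>1); eliminate South.
For Column, a1 strictly dominates a3 on the remaining rows (North: 9>5, East: 8>4, West: 9>6); eliminate a3.
Among the remaining strategies, none is strictly dominated by another pure strategy of the same player, so the elimination stops.
Surviving strategies — Row: {North, East, West}; Column: {a1, a2, a4}.

a1, a2, a4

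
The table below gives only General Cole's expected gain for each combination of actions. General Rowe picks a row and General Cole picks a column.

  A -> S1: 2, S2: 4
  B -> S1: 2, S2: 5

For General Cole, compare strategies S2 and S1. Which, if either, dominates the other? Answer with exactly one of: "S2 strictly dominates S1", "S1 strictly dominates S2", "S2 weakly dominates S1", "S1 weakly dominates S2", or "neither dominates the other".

S2 strictly dominates S1

Compare S2 to S1 across every action of General Rowe: A: 4>2, B: 5>2.
Every comparison favours S2, so S2 strictly dominates S1.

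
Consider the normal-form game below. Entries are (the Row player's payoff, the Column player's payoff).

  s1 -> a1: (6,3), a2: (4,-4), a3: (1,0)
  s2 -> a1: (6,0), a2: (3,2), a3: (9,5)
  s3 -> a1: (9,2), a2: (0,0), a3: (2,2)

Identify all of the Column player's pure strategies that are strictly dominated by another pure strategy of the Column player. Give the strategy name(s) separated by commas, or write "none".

a1: no other strategy beats it everywhere (a2 at s1 (3>-4); a3 at s1 (3>0)).
a2: dominated, since a3 does at least as well everywhere (s1: 0>-4, s2: 5>2, s3: 2>0).
a3: no other strategy beats it everywhere (a1 at s2 (5>0); a2 at s1 (0>-4)).

a2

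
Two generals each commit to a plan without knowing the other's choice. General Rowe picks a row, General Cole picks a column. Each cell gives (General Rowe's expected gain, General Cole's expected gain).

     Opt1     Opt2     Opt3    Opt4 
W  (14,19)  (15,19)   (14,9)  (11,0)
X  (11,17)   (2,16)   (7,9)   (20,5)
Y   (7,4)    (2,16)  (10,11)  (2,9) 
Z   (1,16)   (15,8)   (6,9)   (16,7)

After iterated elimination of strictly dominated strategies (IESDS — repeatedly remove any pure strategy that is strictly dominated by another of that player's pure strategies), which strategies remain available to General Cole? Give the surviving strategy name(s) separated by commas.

Row Y is eliminated: W beats it against every remaining column (Opt1: 14>7, Opt2: 15>2, Opt3: 14>10, Opt4: 11>2).
For General Cole, Opt1 strictly dominates Opt3 on the remaining rows (W: 19>9, X: 17>9, Z: 16>9); eliminate Opt3.
For General Cole, Opt1 strictly dominates Opt4 on the remaining rows (W: 19>0, X: 17>5, Z: 16>7); eliminate Opt4.
For General Rowe, W strictly dominates X on the remaining columns (Opt1: 14>11, Opt2: 15>2); eliminate X.
Among the remaining strategies, none is strictly dominated by another pure strategy of the same player, so the elimination stops.
Surviving strategies — General Rowe: {W, Z}; General Cole: {Opt1, Opt2}.

Opt1, Opt2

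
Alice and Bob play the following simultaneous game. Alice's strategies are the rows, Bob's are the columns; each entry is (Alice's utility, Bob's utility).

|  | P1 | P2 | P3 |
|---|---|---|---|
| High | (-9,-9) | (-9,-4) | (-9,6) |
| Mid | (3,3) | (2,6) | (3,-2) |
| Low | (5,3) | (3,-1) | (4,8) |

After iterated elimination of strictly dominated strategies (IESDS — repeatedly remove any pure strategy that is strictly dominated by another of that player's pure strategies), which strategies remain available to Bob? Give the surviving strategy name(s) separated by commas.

P3

Alice's strategy High is strictly dominated by Mid (P1: 3>-9, P2: 2>-9, P3: 3>-9) and is removed.
Alice's strategy Mid is strictly dominated by Low (P1: 5>3, P2: 3>2, P3: 4>3) and is removed.
Bob's strategy P1 is strictly dominated by P3 (Low: 8>3) and is removed.
Column P2 is eliminated: P3 beats it against every remaining row (Low: 8>-1).
Among the remaining strategies, none is strictly dominated by another pure strategy of the same player, so the elimination stops.
Surviving strategies — Alice: {Low}; Bob: {P3}.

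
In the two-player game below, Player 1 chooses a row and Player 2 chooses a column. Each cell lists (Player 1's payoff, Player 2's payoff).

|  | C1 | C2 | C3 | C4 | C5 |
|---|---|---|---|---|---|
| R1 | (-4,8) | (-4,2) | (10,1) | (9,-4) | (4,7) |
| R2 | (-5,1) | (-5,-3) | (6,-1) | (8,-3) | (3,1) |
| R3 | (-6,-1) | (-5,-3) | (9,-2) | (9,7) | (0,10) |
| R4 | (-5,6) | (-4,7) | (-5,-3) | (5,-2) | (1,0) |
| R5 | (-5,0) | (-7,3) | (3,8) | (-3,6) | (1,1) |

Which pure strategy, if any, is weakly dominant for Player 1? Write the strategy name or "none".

R1

R1 vs R2: C1: -4>-5, C2: -4>-5, C3: 10>6, C4: 9>8, C5: 4>3.
R1 vs R3: C1: -4>-6, C2: -4>-5, C3: 10>9, C4: 9=9, C5: 4>0.
R1 vs R4: C1: -4>-5, C2: -4=-4, C3: 10>-5, C4: 9>5, C5: 4>1.
R1 vs R5: C1: -4>-5, C2: -4>-7, C3: 10>3, C4: 9>-3, C5: 4>1.
R1 is at least as good as every other strategy against every opponent action, so it is weakly dominant.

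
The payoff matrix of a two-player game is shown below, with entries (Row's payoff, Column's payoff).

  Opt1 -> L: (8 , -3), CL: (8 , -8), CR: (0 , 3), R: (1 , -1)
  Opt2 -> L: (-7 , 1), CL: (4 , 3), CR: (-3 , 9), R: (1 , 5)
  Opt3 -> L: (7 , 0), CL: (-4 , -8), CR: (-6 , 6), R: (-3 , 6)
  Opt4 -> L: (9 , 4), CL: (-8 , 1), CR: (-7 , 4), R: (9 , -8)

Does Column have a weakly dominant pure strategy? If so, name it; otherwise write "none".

CR

CR vs L: Opt1: 3>-3, Opt2: 9>1, Opt3: 6>0, Opt4: 4=4.
CR vs CL: Opt1: 3>-8, Opt2: 9>3, Opt3: 6>-8, Opt4: 4>1.
CR vs R: Opt1: 3>-1, Opt2: 9>5, Opt3: 6=6, Opt4: 4>-8.
CR is at least as good as every other strategy against every opponent action, so it is weakly dominant.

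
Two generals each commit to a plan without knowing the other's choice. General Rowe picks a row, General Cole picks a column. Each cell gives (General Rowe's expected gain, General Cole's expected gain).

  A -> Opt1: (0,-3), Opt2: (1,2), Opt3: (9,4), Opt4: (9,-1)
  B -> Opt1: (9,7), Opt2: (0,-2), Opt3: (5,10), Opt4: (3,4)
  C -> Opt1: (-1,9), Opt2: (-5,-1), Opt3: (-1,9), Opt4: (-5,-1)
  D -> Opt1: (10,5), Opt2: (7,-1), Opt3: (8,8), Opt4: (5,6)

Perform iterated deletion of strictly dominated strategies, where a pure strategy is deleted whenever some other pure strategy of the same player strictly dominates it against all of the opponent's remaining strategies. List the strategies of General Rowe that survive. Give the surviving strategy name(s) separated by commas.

A

Row B is eliminated: D beats it against every remaining column (Opt1: 10>9, Opt2: 7>0, Opt3: 8>5, Opt4: 5>3).
General Rowe's strategy C is strictly dominated by A (Opt1: 0>-1, Opt2: 1>-5, Opt3: 9>-1, Opt4: 9>-5) and is removed.
For General Cole, Opt3 strictly dominates Opt1 on the remaining rows (A: 4>-3, D: 8>5); eliminate Opt1.
For General Cole, Opt3 strictly dominates Opt2 on the remaining rows (A: 4>2, D: 8>-1); eliminate Opt2.
Row D is eliminated: A beats it against every remaining column (Opt3: 9>8, Opt4: 9>5).
General Cole's strategy Opt4 is strictly dominated by Opt3 (A: 4>-1) and is removed.
Among the remaining strategies, none is strictly dominated by another pure strategy of the same player, so the elimination stops.
Surviving strategies — General Rowe: {A}; General Cole: {Opt3}.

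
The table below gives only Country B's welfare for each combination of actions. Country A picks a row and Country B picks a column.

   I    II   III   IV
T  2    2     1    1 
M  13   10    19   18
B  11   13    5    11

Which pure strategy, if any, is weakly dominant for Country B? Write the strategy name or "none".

none

I fails to dominate II at B (11<13).
II fails to dominate I at M (10<13).
III fails to dominate I at T (1<2).
IV fails to dominate I at T (1<2).
No single strategy dominates all the others.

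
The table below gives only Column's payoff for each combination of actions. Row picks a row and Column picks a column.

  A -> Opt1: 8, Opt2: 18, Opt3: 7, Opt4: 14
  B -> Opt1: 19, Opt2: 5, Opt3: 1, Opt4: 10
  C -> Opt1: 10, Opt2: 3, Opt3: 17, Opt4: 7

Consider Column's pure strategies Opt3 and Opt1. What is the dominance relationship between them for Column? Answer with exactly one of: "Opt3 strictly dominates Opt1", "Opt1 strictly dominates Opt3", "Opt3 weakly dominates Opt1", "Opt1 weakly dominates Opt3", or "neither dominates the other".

neither dominates the other

Compare Opt3 to Opt1 across every action of Row: A: 7<8, B: 1<19, C: 17>10.
Opt3 does better at C but worse at A, B; neither strategy dominates the other.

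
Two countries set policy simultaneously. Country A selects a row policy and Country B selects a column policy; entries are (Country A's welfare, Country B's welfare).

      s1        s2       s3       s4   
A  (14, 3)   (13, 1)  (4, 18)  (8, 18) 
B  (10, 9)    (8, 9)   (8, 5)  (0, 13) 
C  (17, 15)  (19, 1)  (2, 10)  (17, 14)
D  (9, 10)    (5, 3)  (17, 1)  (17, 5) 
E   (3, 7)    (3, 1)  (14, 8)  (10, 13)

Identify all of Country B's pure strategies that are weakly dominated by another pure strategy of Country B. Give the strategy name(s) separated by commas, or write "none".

s2, s3

s1 is not dominated — it holds its own against s2 at A (3>1); s3 at B (9>5); s4 at C (15>14).
s2: dominated, since s1 does at least as well everywhere (A: 3>1, B: 9=9, C: 15>1, D: 10>3, E: 7>1).
s3: dominated, since s4 does at least as well everywhere (A: 18=18, B: 13>5, C: 14>10, D: 5>1, E: 13>8).
Nothing dominates s4: s1 at A (18>3); s2 at A (18>1); s3 at B (13>5).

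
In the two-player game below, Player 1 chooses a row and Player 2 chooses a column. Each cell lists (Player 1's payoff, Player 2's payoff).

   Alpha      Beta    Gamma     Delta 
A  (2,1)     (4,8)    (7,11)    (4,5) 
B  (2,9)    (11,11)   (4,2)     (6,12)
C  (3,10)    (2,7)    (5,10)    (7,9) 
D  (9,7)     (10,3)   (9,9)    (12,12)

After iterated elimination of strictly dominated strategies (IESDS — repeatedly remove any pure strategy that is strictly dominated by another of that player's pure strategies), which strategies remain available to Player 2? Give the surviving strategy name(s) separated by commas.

For Player 1, D strictly dominates A on the remaining columns (Alpha: 9>2, Beta: 10>4, Gamma: 9>7, Delta: 12>4); eliminate A.
Player 1's strategy C is strictly dominated by D (Alpha: 9>3, Beta: 10>2, Gamma: 9>5, Delta: 12>7) and is removed.
For Player 2, Delta strictly dominates Alpha on the remaining rows (B: 12>9, D: 12>7); eliminate Alpha.
Column Beta is eliminated: Delta beats it against every remaining row (B: 12>11, D: 12>3).
Row B is eliminated: D beats it against every remaining column (Gamma: 9>4, Delta: 12>6).
Player 2's strategy Gamma is strictly dominated by Delta (D: 12>9) and is removed.
Among the remaining strategies, none is strictly dominated by another pure strategy of the same player, so the elimination stops.
Surviving strategies — Player 1: {D}; Player 2: {Delta}.

Delta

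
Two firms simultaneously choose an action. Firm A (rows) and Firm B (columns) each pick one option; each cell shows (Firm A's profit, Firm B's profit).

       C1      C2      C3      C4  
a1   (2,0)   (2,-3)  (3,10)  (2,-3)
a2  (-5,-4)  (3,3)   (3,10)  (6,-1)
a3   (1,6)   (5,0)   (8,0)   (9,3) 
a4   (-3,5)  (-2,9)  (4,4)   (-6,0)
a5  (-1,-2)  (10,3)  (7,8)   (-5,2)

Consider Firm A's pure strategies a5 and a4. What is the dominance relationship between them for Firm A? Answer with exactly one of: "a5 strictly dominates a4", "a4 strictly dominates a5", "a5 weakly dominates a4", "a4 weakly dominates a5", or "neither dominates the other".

a5 strictly dominates a4

a5's payoffs vs a4's, by Firm B's action — C1: -1>-3, C2: 10>-2, C3: 7>4, C4: -5>-6.
a5 gives a strictly higher payoff against every action of Firm B, so a5 strictly dominates a4.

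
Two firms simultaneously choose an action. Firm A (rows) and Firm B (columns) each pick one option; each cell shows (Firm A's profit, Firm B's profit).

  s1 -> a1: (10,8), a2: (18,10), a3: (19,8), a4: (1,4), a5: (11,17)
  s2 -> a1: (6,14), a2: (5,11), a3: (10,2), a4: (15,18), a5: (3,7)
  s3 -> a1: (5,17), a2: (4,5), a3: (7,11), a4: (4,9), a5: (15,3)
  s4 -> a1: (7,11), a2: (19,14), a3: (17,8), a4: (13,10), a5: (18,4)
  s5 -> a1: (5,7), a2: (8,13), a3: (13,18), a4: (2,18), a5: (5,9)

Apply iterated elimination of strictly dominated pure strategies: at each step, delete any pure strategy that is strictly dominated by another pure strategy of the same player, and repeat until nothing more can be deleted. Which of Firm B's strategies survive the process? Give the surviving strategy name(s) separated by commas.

a1, a2, a4, a5

Row s3 is eliminated: s4 beats it against every remaining column (a1: 7>5, a2: 19>4, a3: 17>7, a4: 13>4, a5: 18>15).
Firm A's strategy s5 is strictly dominated by s4 (a1: 7>5, a2: 19>8, a3: 17>13, a4: 13>2, a5: 18>5) and is removed.
For Firm B, a2 strictly dominates a3 on the remaining rows (s1: 10>8, s2: 11>2, s4: 14>8); eliminate a3.
Among the remaining strategies, none is strictly dominated by another pure strategy of the same player, so the elimination stops.
Surviving strategies — Firm A: {s1, s2, s4}; Firm B: {a1, a2, a4, a5}.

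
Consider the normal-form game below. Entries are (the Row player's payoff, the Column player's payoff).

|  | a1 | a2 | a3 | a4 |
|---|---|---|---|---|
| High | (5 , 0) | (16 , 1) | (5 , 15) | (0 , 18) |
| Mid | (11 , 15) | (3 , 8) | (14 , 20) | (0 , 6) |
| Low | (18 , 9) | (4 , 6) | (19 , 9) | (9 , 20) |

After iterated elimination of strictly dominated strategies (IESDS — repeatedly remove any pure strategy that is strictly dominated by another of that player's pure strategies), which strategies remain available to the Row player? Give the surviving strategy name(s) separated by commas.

Low

Row Mid is eliminated: Low beats it against every remaining column (a1: 18>11, a2: 4>3, a3: 19>14, a4: 9>0).
For the Column player, a4 strictly dominates a1 on the remaining rows (High: 18>0, Low: 20>9); eliminate a1.
The Column player's strategy a2 is strictly dominated by a3 (High: 15>1, Low: 9>6) and is removed.
For the Row player, Low strictly dominates High on the remaining columns (a3: 19>5, a4: 9>0); eliminate High.
For the Column player, a4 strictly dominates a3 on the remaining rows (Low: 20>9); eliminate a3.
Among the remaining strategies, none is strictly dominated by another pure strategy of the same player, so the elimination stops.
Surviving strategies — the Row player: {Low}; the Column player: {a4}.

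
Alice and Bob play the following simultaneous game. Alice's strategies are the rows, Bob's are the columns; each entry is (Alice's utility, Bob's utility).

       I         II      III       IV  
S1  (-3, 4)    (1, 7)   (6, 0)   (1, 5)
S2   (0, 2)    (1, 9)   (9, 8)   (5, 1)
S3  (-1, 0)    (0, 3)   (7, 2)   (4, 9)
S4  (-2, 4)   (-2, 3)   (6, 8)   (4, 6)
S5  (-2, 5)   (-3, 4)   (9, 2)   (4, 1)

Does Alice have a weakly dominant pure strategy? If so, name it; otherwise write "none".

S2 vs S1: I: 0>-3, II: 1=1, III: 9>6, IV: 5>1.
S2 vs S3: I: 0>-1, II: 1>0, III: 9>7, IV: 5>4.
S2 vs S4: I: 0>-2, II: 1>-2, III: 9>6, IV: 5>4.
S2 vs S5: I: 0>-2, II: 1>-3, III: 9=9, IV: 5>4.
S2 is at least as good as every other strategy against every opponent action, so it is weakly dominant.

S2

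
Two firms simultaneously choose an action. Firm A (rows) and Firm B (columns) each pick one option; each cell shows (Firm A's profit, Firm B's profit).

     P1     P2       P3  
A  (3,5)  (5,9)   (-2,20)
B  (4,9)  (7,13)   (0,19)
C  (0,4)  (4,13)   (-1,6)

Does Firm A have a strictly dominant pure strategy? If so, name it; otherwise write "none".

B vs A: P1: 4>3, P2: 7>5, P3: 0>-2.
B vs C: P1: 4>0, P2: 7>4, P3: 0>-1.
B strictly beats every other strategy against every opponent action, so it is strictly dominant.

B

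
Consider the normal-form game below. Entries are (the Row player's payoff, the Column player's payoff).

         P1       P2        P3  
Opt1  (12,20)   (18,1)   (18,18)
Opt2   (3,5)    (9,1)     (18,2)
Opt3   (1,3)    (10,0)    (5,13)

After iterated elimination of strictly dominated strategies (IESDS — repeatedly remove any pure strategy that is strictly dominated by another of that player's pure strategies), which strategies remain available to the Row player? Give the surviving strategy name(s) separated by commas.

The Row player's strategy Opt3 is strictly dominated by Opt1 (P1: 12>1, P2: 18>10, P3: 18>5) and is removed.
Column P2 is eliminated: P1 beats it against every remaining row (Opt1: 20>1, Opt2: 5>1).
The Column player's strategy P3 is strictly dominated by P1 (Opt1: 20>18, Opt2: 5>2) and is removed.
For the Row player, Opt1 strictly dominates Opt2 on the remaining columns (P1: 12>3); eliminate Opt2.
Among the remaining strategies, none is strictly dominated by another pure strategy of the same player, so the elimination stops.
Surviving strategies — the Row player: {Opt1}; the Column player: {P1}.

Opt1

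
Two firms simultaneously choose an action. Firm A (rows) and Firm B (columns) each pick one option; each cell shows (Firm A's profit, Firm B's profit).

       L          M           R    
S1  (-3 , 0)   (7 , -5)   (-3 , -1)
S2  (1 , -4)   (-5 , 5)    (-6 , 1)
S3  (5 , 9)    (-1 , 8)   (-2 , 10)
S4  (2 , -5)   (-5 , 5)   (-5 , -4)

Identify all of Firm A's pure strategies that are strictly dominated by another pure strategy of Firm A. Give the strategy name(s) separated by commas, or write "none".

S2, S4

Nothing dominates S1: S2 at M (7>-5); S3 at M (7>-1); S4 at M (7>-5).
S2: dominated, since S3 does at least as well everywhere (L: 5>1, M: -1>-5, R: -2>-6).
S3: no other strategy beats it everywhere (S1 at L (5>-3); S2 at L (5>1); S4 at L (5>2)).
S3 strictly dominates S4 — L: 5>2, M: -1>-5, R: -2>-5.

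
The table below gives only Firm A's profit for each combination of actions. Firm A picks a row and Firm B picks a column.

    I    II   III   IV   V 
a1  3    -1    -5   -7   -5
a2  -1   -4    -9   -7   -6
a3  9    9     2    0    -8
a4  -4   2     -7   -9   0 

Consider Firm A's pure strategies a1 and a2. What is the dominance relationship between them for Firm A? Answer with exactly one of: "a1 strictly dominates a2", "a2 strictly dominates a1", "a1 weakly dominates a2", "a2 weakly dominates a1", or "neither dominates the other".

a1 weakly dominates a2

Compare a1 to a2 across each opponent action: I: 3>-1, II: -1>-4, III: -5>-9, IV: -7=-7, V: -5>-6.
a1 is at least as good everywhere and strictly better somewhere (tied only at IV), so a1 weakly but not strictly dominates a2.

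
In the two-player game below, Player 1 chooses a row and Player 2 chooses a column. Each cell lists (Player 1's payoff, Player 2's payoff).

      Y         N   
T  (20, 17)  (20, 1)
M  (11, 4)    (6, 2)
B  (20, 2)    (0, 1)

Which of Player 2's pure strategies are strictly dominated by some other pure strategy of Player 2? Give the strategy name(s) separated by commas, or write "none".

N

Nothing dominates Y: N at T (17>1).
N is strictly dominated by Y (T: 17>1, M: 4>2, B: 2>1).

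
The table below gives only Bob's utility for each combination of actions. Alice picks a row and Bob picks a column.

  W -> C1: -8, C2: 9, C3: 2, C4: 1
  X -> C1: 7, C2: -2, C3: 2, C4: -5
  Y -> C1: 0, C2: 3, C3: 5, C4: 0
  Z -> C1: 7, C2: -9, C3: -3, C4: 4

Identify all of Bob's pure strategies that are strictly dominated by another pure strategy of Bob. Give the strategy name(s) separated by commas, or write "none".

C1 is not dominated — it holds its own against C2 at X (7>-2); C3 at X (7>2); C4 at X (7>-5).
C2: no other strategy beats it everywhere (C1 at W (9>-8); C3 at W (9>2); C4 at W (9>1)).
C3: no other strategy beats it everywhere (C1 at W (2>-8); C2 at X (2>-2); C4 at W (2>1)).
Nothing dominates C4: C1 at W (1>-8); C2 at Z (4>-9); C3 at Z (4>-3).

none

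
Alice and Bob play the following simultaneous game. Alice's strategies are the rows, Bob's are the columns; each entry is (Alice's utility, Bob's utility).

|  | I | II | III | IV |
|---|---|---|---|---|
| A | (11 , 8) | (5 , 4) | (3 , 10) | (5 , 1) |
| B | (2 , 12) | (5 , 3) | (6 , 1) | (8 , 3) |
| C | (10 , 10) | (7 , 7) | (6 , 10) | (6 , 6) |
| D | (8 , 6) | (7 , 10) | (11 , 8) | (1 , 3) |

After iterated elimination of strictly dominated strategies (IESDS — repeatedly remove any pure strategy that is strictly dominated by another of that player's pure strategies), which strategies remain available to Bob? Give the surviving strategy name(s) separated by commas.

I, II, III

For Bob, I strictly dominates IV on the remaining rows (A: 8>1, B: 12>3, C: 10>6, D: 6>3); eliminate IV.
For Alice, D strictly dominates B on the remaining columns (I: 8>2, II: 7>5, III: 11>6); eliminate B.
Among the remaining strategies, none is strictly dominated by another pure strategy of the same player, so the elimination stops.
Surviving strategies — Alice: {A, C, D}; Bob: {I, II, III}.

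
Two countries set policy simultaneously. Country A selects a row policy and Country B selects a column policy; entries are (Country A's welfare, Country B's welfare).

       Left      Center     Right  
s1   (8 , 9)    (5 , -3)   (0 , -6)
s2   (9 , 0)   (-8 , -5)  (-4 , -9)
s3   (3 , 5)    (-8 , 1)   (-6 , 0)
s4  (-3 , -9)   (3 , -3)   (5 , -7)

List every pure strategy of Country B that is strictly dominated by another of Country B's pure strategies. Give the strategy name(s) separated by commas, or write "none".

Left is not dominated — it holds its own against Center at s1 (9>-3); Right at s1 (9>-6).
Center: no other strategy beats it everywhere (Left at s4 (-3>-9); Right at s1 (-3>-6)).
Right is strictly dominated by Center (s1: -3>-6, s2: -5>-9, s3: 1>0, s4: -3>-7).

Right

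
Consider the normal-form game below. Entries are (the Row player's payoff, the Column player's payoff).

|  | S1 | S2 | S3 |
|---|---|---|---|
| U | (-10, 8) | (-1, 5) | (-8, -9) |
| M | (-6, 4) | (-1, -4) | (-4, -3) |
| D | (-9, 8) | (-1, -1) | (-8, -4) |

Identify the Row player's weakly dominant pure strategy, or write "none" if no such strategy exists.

M vs U: S1: -6>-10, S2: -1=-1, S3: -4>-8.
M vs D: S1: -6>-9, S2: -1=-1, S3: -4>-8.
M is at least as good as every other strategy against every opponent action, so it is weakly dominant.

M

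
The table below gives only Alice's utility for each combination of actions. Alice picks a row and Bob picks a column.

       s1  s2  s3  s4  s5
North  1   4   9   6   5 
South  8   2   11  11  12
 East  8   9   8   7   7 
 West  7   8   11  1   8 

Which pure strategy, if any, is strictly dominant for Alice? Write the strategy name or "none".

none

North fails to dominate South at s1 (1<8).
South fails to dominate North at s2 (2<4).
East fails to dominate North at s3 (8<9).
West fails to dominate North at s4 (1<6).
No single strategy dominates all the others.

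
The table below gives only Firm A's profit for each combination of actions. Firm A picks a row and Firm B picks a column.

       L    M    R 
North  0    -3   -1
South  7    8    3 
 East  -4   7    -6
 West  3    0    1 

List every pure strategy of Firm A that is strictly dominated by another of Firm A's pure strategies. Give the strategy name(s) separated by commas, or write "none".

North, East, West

South strictly dominates North — L: 7>0, M: 8>-3, R: 3>-1.
South is not dominated — it holds its own against North at L (7>0); East at L (7>-4); West at L (7>3).
South strictly dominates East — L: 7>-4, M: 8>7, R: 3>-6.
West is strictly dominated by South (L: 7>3, M: 8>0, R: 3>1).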